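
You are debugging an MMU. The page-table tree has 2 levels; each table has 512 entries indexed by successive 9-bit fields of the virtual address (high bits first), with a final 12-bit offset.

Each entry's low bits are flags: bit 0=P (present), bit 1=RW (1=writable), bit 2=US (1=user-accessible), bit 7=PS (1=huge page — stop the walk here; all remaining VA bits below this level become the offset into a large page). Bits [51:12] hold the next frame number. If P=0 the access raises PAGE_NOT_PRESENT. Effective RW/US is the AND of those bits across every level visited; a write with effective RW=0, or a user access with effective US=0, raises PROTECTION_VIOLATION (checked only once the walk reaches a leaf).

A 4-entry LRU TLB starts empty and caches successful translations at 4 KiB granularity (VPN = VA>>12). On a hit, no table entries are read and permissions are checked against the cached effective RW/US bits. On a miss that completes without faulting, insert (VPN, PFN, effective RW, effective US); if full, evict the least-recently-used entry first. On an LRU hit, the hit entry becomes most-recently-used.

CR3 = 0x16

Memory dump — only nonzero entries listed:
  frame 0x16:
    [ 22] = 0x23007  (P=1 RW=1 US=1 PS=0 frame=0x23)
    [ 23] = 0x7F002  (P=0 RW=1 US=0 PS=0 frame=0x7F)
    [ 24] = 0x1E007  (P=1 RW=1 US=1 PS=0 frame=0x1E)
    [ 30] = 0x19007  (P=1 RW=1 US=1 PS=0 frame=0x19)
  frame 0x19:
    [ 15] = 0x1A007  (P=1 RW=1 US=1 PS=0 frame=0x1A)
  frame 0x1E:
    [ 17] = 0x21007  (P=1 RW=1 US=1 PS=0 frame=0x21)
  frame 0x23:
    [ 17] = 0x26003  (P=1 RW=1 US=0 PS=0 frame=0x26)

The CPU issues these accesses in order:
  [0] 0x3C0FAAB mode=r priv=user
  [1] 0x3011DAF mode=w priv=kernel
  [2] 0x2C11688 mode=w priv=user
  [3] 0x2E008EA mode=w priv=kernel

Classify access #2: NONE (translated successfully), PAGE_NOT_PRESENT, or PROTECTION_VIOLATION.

Per-access translation:
#0 VA=0x3C0FAAB (r,user):
  L0 @0x16[30] → 0x19007  P=1,RW=1,US=1,PS=0
  L1 @0x19[15] → 0x1A007  P=1,RW=1,US=1,PS=0
  → PA=0x1AAAB  (2 entries read)
#1 VA=0x3011DAF (w,kernel):
  L0 @0x16[24] → 0x1E007  P=1,RW=1,US=1,PS=0
  L1 @0x1E[17] → 0x21007  P=1,RW=1,US=1,PS=0
  → PA=0x21DAF  (2 entries read)
#2 VA=0x2C11688 (w,user):
  L0 @0x16[22] → 0x23007  P=1,RW=1,US=1,PS=0
  L1 @0x23[17] → 0x26003  P=1,RW=1,US=0,PS=0
  ✗ PROTECTION_VIOLATION  [2 reads]
#3 VA=0x2E008EA (w,kernel):
  L0 @0x16[23] → 0x7F002  P=0,RW=1,US=0,PS=0
  ✗ PAGE_NOT_PRESENT  [1 reads]

Access #2 fault: PROTECTION_VIOLATION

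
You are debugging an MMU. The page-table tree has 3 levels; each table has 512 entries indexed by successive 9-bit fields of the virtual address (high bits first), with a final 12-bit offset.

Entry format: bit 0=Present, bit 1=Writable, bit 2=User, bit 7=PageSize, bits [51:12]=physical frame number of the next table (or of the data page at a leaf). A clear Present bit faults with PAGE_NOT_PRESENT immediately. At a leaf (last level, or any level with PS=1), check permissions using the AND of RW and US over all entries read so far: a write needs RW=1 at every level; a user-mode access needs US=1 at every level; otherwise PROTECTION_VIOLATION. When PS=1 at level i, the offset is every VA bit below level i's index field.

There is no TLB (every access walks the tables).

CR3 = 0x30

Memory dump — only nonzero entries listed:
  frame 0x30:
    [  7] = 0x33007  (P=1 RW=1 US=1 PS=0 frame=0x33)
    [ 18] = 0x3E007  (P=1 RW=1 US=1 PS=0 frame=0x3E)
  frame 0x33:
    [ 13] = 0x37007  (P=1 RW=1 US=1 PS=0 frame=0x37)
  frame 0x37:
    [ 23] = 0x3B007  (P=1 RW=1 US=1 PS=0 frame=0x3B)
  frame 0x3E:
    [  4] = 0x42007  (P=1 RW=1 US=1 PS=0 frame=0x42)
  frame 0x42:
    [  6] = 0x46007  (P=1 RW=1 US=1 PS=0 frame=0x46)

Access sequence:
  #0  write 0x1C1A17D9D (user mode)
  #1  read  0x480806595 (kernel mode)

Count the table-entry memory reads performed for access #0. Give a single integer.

Per-access translation:
#0 VA=0x1C1A17D9D (w,user):
  lvl0: tbl 0x30, slot 7 ⇒ 0x33007 (P1/RW1/US1/PS0)
  lvl1: tbl 0x33, slot 13 ⇒ 0x37007 (P1/RW1/US1/PS0)
  lvl2: tbl 0x37, slot 23 ⇒ 0x3B007 (P1/RW1/US1/PS0)
  ⇒ phys 0x3BD9D  [3 reads]
#1 VA=0x480806595 (r,kernel):
  lvl0: tbl 0x30, slot 18 ⇒ 0x3E007 (P1/RW1/US1/PS0)
  lvl1: tbl 0x3E, slot 4 ⇒ 0x42007 (P1/RW1/US1/PS0)
  lvl2: tbl 0x42, slot 6 ⇒ 0x46007 (P1/RW1/US1/PS0)
  ⇒ phys 0x46595  [3 reads]

Entries read for #0: 3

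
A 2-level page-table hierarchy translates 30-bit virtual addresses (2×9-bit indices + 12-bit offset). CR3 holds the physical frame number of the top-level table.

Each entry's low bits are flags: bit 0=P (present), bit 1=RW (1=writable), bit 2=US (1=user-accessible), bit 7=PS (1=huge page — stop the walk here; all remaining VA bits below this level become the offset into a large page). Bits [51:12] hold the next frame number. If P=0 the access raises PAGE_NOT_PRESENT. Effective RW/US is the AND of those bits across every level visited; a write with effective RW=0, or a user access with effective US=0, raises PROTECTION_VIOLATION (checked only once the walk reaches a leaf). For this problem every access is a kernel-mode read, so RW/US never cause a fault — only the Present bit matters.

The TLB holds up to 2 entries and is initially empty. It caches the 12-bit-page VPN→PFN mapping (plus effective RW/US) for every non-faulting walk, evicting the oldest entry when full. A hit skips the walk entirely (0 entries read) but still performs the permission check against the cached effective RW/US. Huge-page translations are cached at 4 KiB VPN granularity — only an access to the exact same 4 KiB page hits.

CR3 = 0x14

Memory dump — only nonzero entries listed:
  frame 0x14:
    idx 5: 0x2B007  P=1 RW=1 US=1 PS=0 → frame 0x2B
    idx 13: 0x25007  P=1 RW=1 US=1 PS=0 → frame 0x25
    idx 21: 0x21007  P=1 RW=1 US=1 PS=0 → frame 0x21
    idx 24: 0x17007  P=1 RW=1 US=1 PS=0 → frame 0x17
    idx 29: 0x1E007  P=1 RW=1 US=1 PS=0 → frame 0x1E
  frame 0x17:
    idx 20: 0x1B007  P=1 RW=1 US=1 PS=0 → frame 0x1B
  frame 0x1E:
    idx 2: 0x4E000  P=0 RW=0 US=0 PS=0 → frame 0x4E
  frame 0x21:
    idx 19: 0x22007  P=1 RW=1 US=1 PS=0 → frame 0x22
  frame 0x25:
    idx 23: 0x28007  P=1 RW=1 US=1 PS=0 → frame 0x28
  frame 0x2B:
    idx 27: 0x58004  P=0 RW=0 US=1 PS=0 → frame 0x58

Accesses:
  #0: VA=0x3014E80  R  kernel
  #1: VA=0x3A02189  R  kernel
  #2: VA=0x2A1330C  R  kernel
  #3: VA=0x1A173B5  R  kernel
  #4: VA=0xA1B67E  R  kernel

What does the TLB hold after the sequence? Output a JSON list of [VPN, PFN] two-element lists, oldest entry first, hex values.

Trace:
#0 VA=0x3014E80 (r,kernel):
  lvl0: tbl 0x14, slot 24 ⇒ 0x17007 (P1/RW1/US1/PS0)
  lvl1: tbl 0x17, slot 20 ⇒ 0x1B007 (P1/RW1/US1/PS0)
  → PA=0x1BE80  (2 entries read)
#1 VA=0x3A02189 (r,kernel):
  lvl0: tbl 0x14, slot 29 ⇒ 0x1E007 (P1/RW1/US1/PS0)
  lvl1: tbl 0x1E, slot 2 ⇒ 0x4E000 (P0/RW0/US0/PS0)
  ⇒ fault: PAGE_NOT_PRESENT  — 2 lookups
#2 VA=0x2A1330C (r,kernel):
  lvl0: tbl 0x14, slot 21 ⇒ 0x21007 (P1/RW1/US1/PS0)
  lvl1: tbl 0x21, slot 19 ⇒ 0x22007 (P1/RW1/US1/PS0)
  → PA=0x2230C  (2 entries read)
#3 VA=0x1A173B5 (r,kernel):
  lvl0: tbl 0x14, slot 13 ⇒ 0x25007 (P1/RW1/US1/PS0)
  lvl1: tbl 0x25, slot 23 ⇒ 0x28007 (P1/RW1/US1/PS0)
  → PA=0x283B5  (2 entries read)
#4 VA=0xA1B67E (r,kernel):
  lvl0: tbl 0x14, slot 5 ⇒ 0x2B007 (P1/RW1/US1/PS0)
  lvl1: tbl 0x2B, slot 27 ⇒ 0x58004 (P0/RW0/US1/PS0)
  ⇒ fault: PAGE_NOT_PRESENT  — 2 lookups

TLB: [["0x2A13", "0x22"], ["0x1A17", "0x28"]]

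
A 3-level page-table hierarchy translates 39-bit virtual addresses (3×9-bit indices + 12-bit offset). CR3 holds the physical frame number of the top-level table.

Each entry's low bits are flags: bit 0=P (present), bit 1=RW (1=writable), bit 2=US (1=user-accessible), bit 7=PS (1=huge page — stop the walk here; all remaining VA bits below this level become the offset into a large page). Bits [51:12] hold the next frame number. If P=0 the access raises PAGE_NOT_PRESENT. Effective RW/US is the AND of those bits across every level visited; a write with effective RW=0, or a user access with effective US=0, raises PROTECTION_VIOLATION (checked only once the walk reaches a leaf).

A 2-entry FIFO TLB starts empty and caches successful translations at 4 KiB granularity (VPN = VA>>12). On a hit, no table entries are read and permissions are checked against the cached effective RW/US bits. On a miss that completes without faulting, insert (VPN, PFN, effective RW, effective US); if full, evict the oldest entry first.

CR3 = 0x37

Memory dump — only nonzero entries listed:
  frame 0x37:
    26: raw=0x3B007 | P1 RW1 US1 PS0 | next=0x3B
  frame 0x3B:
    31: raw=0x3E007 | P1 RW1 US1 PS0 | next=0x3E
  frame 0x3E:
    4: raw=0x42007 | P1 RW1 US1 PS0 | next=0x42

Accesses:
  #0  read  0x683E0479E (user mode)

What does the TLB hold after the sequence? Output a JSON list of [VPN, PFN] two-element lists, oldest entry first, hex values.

Trace:
#0 VA=0x683E0479E (r,user):
  L0: frame=0x37 idx=26 entry=0x3B007 [P=1 RW=1 US=1 PS=0]
  L1: frame=0x3B idx=31 entry=0x3E007 [P=1 RW=1 US=1 PS=0]
  L2: frame=0x3E idx=4 entry=0x42007 [P=1 RW=1 US=1 PS=0]
  ✓ 0x4279E  — 3 lookups

TLB: [["0x683E04", "0x42"]]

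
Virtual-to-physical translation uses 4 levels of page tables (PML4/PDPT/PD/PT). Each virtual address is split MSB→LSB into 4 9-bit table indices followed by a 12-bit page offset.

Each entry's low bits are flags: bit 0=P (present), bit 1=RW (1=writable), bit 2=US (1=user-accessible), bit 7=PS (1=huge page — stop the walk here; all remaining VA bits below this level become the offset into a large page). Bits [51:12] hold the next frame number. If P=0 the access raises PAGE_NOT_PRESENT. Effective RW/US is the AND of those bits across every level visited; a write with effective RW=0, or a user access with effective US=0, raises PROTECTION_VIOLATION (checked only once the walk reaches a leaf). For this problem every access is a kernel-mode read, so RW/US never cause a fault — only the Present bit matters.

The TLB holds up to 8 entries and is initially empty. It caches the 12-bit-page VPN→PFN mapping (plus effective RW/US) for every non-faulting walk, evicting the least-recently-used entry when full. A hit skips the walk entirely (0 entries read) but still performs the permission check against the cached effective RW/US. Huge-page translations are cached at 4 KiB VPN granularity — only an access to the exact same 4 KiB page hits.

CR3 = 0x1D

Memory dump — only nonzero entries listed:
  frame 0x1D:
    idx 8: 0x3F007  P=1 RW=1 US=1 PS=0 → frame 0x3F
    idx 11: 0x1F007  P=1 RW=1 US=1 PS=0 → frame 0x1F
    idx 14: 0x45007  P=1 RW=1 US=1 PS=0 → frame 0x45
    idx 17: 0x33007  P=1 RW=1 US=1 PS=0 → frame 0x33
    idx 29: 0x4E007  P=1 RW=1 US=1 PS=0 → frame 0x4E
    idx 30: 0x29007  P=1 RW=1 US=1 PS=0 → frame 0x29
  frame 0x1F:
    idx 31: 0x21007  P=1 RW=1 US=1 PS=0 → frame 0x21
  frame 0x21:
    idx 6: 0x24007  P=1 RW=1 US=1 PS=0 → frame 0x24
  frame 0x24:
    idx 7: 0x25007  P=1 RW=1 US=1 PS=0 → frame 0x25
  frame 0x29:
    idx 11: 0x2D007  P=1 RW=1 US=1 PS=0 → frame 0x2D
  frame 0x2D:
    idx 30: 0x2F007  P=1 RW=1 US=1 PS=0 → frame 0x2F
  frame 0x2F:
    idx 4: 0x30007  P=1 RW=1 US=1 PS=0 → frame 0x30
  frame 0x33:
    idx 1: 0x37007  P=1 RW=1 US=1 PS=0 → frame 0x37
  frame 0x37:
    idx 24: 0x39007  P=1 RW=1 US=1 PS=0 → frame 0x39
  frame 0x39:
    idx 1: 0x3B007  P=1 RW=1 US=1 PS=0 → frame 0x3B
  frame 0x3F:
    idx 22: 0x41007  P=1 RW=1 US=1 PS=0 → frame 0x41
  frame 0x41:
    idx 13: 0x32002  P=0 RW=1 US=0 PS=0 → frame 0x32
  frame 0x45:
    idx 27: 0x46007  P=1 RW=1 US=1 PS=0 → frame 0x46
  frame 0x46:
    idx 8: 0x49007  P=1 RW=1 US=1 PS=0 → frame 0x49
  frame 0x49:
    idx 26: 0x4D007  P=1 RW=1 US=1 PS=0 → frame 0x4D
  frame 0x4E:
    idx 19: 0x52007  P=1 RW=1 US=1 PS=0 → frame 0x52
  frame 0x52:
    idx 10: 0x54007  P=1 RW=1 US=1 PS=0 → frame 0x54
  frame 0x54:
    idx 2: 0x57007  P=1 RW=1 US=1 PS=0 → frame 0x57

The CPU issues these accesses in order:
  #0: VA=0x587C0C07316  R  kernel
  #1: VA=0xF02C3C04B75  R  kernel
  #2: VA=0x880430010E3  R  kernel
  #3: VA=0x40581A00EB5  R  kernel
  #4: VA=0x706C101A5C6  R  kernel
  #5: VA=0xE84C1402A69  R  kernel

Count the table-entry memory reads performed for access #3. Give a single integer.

Walk each access:
#0 VA=0x587C0C07316 (r,kernel):
  [0] read 0x1D idx=11: raw=0x1F007 flags P=1 W=1 U=1 S=0
  [1] read 0x1F idx=31: raw=0x21007 flags P=1 W=1 U=1 S=0
  [2] read 0x21 idx=6: raw=0x24007 flags P=1 W=1 U=1 S=0
  [3] read 0x24 idx=7: raw=0x25007 flags P=1 W=1 U=1 S=0
  → PA=0x25316  (4 entries read)
#1 VA=0xF02C3C04B75 (r,kernel):
  [0] read 0x1D idx=30: raw=0x29007 flags P=1 W=1 U=1 S=0
  [1] read 0x29 idx=11: raw=0x2D007 flags P=1 W=1 U=1 S=0
  [2] read 0x2D idx=30: raw=0x2F007 flags P=1 W=1 U=1 S=0
  [3] read 0x2F idx=4: raw=0x30007 flags P=1 W=1 U=1 S=0
  → PA=0x30B75  (4 entries read)
#2 VA=0x880430010E3 (r,kernel):
  [0] read 0x1D idx=17: raw=0x33007 flags P=1 W=1 U=1 S=0
  [1] read 0x33 idx=1: raw=0x37007 flags P=1 W=1 U=1 S=0
  [2] read 0x37 idx=24: raw=0x39007 flags P=1 W=1 U=1 S=0
  [3] read 0x39 idx=1: raw=0x3B007 flags P=1 W=1 U=1 S=0
  → PA=0x3B0E3  (4 entries read)
#3 VA=0x40581A00EB5 (r,kernel):
  [0] read 0x1D idx=8: raw=0x3F007 flags P=1 W=1 U=1 S=0
  [1] read 0x3F idx=22: raw=0x41007 flags P=1 W=1 U=1 S=0
  [2] read 0x41 idx=13: raw=0x32002 flags P=0 W=1 U=0 S=0
  → PAGE_NOT_PRESENT  (3 entries read)
#4 VA=0x706C101A5C6 (r,kernel):
  [0] read 0x1D idx=14: raw=0x45007 flags P=1 W=1 U=1 S=0
  [1] read 0x45 idx=27: raw=0x46007 flags P=1 W=1 U=1 S=0
  [2] read 0x46 idx=8: raw=0x49007 flags P=1 W=1 U=1 S=0
  [3] read 0x49 idx=26: raw=0x4D007 flags P=1 W=1 U=1 S=0
  → PA=0x4D5C6  (4 entries read)
#5 VA=0xE84C1402A69 (r,kernel):
  [0] read 0x1D idx=29: raw=0x4E007 flags P=1 W=1 U=1 S=0
  [1] read 0x4E idx=19: raw=0x52007 flags P=1 W=1 U=1 S=0
  [2] read 0x52 idx=10: raw=0x54007 flags P=1 W=1 U=1 S=0
  [3] read 0x54 idx=2: raw=0x57007 flags P=1 W=1 U=1 S=0
  → PA=0x57A69  (4 entries read)

Entries read for #3: 3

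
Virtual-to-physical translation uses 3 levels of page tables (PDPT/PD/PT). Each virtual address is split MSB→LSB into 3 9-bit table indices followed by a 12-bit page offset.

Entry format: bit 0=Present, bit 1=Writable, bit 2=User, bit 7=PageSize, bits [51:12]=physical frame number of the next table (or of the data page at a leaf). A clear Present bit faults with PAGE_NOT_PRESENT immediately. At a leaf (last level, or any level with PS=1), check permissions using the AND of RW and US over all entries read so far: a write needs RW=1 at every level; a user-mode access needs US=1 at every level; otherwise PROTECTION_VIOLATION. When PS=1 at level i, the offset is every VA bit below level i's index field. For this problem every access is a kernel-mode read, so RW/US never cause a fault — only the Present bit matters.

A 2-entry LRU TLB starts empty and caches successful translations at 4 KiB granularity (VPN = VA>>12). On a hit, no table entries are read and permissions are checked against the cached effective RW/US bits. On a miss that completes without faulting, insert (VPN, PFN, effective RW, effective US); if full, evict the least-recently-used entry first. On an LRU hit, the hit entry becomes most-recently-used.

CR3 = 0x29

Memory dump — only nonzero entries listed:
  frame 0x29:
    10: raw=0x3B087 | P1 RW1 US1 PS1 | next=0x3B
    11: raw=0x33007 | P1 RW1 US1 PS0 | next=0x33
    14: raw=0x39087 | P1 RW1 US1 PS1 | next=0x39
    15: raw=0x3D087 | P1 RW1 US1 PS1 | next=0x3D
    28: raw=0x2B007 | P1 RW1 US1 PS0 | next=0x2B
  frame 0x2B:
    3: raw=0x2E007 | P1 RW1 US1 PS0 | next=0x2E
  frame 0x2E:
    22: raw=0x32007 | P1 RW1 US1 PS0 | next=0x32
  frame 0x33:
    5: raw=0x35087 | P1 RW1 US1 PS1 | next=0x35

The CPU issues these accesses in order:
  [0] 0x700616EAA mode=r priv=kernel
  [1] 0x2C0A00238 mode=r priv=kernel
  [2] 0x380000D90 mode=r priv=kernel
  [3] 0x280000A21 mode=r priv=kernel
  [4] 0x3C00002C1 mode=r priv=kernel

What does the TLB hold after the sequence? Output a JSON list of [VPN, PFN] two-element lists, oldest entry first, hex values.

Trace:
#0 VA=0x700616EAA (r,kernel):
  L0 @0x29[28] → 0x2B007  P=1,RW=1,US=1,PS=0
  L1 @0x2B[3] → 0x2E007  P=1,RW=1,US=1,PS=0
  L2 @0x2E[22] → 0x32007  P=1,RW=1,US=1,PS=0
  ✓ 0x32EAA  — 3 lookups
#1 VA=0x2C0A00238 (r,kernel):
  L0 @0x29[11] → 0x33007  P=1,RW=1,US=1,PS=0
  L1 @0x33[5] → 0x35087  P=1,RW=1,US=1,PS=1
  ✓ 0x35238 (huge @L1)  — 2 lookups
#2 VA=0x380000D90 (r,kernel):
  L0 @0x29[14] → 0x39087  P=1,RW=1,US=1,PS=1
  ✓ 0x39D90 (huge @L0)  — 1 lookups
#3 VA=0x280000A21 (r,kernel):
  L0 @0x29[10] → 0x3B087  P=1,RW=1,US=1,PS=1
  ✓ 0x3BA21 (huge @L0)  — 1 lookups
#4 VA=0x3C00002C1 (r,kernel):
  L0 @0x29[15] → 0x3D087  P=1,RW=1,US=1,PS=1
  ✓ 0x3D2C1 (huge @L0)  — 1 lookups

TLB: [["0x280000", "0x3B"], ["0x3C0000", "0x3D"]]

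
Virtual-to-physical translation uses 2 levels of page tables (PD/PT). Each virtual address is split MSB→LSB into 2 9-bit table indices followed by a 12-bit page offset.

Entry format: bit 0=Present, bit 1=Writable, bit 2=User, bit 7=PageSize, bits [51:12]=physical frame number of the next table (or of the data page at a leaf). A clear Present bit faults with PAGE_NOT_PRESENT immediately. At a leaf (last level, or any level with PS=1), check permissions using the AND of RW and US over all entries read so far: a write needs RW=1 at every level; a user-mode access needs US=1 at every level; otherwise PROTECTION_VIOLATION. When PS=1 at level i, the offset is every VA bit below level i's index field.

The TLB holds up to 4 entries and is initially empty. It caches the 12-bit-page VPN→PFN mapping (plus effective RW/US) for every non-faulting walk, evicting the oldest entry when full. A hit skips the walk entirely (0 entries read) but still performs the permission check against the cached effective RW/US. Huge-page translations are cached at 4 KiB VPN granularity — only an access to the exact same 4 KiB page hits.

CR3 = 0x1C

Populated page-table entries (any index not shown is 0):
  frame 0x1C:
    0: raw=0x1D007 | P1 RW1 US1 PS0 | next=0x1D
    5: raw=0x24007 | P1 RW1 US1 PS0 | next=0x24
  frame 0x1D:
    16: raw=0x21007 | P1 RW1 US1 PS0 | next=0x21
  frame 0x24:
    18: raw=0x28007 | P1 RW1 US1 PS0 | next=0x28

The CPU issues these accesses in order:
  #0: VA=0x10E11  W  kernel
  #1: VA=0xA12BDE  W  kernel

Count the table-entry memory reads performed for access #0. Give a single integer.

Walk each access:
#0 VA=0x10E11 (w,kernel):
  [0] read 0x1C idx=0: raw=0x1D007 flags P=1 W=1 U=1 S=0
  [1] read 0x1D idx=16: raw=0x21007 flags P=1 W=1 U=1 S=0
  ✓ 0x21E11  — 2 lookups
#1 VA=0xA12BDE (w,kernel):
  [0] read 0x1C idx=5: raw=0x24007 flags P=1 W=1 U=1 S=0
  [1] read 0x24 idx=18: raw=0x28007 flags P=1 W=1 U=1 S=0
  ✓ 0x28BDE  — 2 lookups

Entries read for #0: 2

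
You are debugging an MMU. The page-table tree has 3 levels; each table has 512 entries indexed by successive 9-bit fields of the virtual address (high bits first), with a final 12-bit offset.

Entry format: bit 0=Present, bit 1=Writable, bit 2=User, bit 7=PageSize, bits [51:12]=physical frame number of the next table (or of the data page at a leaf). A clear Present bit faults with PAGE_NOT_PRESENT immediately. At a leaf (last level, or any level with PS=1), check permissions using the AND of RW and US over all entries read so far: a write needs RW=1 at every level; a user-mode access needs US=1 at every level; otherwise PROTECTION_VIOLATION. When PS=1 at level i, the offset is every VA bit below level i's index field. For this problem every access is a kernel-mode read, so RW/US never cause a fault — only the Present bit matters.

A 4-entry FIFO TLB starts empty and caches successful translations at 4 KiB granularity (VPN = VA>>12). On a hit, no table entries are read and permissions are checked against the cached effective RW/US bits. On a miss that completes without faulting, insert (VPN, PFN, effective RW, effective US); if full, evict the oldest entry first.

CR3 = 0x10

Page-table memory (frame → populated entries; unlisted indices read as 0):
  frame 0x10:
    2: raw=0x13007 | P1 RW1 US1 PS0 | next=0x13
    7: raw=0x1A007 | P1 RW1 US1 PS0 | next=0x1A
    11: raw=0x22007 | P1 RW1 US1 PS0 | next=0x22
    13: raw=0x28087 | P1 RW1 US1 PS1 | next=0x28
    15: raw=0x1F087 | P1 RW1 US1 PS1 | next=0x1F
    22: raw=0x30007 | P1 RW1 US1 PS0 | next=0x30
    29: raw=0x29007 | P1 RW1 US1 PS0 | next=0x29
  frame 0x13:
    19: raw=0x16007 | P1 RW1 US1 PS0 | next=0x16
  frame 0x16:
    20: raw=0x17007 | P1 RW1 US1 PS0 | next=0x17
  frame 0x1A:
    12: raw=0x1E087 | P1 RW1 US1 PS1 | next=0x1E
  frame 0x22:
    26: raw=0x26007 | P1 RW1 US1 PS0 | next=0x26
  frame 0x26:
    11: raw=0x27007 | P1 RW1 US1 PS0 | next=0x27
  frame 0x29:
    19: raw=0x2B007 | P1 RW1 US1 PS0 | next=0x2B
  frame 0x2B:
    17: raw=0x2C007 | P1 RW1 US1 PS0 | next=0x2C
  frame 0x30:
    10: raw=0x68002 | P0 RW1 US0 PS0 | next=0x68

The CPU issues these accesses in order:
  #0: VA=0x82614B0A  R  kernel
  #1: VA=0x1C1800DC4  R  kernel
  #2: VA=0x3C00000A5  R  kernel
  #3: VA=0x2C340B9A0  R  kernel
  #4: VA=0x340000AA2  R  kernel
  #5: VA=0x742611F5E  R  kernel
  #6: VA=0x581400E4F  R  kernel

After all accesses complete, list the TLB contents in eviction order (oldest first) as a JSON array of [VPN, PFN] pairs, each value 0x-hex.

Per-access translation:
#0 VA=0x82614B0A (r,kernel):
  L0: frame=0x10 idx=2 entry=0x13007 [P=1 RW=1 US=1 PS=0]
  L1: frame=0x13 idx=19 entry=0x16007 [P=1 RW=1 US=1 PS=0]
  L2: frame=0x16 idx=20 entry=0x17007 [P=1 RW=1 US=1 PS=0]
  ⇒ phys 0x17B0A  [3 reads]
#1 VA=0x1C1800DC4 (r,kernel):
  L0: frame=0x10 idx=7 entry=0x1A007 [P=1 RW=1 US=1 PS=0]
  L1: frame=0x1A idx=12 entry=0x1E087 [P=1 RW=1 US=1 PS=1]
  ⇒ phys 0x1EDC4 (huge @L1)  [2 reads]
#2 VA=0x3C00000A5 (r,kernel):
  L0: frame=0x10 idx=15 entry=0x1F087 [P=1 RW=1 US=1 PS=1]
  ⇒ phys 0x1F0A5 (huge @L0)  [1 reads]
#3 VA=0x2C340B9A0 (r,kernel):
  L0: frame=0x10 idx=11 entry=0x22007 [P=1 RW=1 US=1 PS=0]
  L1: frame=0x22 idx=26 entry=0x26007 [P=1 RW=1 US=1 PS=0]
  L2: frame=0x26 idx=11 entry=0x27007 [P=1 RW=1 US=1 PS=0]
  ⇒ phys 0x279A0  [3 reads]
#4 VA=0x340000AA2 (r,kernel):
  L0: frame=0x10 idx=13 entry=0x28087 [P=1 RW=1 US=1 PS=1]
  ⇒ phys 0x28AA2 (huge @L0)  [1 reads]
#5 VA=0x742611F5E (r,kernel):
  L0: frame=0x10 idx=29 entry=0x29007 [P=1 RW=1 US=1 PS=0]
  L1: frame=0x29 idx=19 entry=0x2B007 [P=1 RW=1 US=1 PS=0]
  L2: frame=0x2B idx=17 entry=0x2C007 [P=1 RW=1 US=1 PS=0]
  ⇒ phys 0x2CF5E  [3 reads]
#6 VA=0x581400E4F (r,kernel):
  L0: frame=0x10 idx=22 entry=0x30007 [P=1 RW=1 US=1 PS=0]
  L1: frame=0x30 idx=10 entry=0x68002 [P=0 RW=1 US=0 PS=0]
  → PAGE_NOT_PRESENT  (2 entries read)

TLB: [["0x3C0000", "0x1F"], ["0x2C340B", "0x27"], ["0x340000", "0x28"], ["0x742611", "0x2C"]]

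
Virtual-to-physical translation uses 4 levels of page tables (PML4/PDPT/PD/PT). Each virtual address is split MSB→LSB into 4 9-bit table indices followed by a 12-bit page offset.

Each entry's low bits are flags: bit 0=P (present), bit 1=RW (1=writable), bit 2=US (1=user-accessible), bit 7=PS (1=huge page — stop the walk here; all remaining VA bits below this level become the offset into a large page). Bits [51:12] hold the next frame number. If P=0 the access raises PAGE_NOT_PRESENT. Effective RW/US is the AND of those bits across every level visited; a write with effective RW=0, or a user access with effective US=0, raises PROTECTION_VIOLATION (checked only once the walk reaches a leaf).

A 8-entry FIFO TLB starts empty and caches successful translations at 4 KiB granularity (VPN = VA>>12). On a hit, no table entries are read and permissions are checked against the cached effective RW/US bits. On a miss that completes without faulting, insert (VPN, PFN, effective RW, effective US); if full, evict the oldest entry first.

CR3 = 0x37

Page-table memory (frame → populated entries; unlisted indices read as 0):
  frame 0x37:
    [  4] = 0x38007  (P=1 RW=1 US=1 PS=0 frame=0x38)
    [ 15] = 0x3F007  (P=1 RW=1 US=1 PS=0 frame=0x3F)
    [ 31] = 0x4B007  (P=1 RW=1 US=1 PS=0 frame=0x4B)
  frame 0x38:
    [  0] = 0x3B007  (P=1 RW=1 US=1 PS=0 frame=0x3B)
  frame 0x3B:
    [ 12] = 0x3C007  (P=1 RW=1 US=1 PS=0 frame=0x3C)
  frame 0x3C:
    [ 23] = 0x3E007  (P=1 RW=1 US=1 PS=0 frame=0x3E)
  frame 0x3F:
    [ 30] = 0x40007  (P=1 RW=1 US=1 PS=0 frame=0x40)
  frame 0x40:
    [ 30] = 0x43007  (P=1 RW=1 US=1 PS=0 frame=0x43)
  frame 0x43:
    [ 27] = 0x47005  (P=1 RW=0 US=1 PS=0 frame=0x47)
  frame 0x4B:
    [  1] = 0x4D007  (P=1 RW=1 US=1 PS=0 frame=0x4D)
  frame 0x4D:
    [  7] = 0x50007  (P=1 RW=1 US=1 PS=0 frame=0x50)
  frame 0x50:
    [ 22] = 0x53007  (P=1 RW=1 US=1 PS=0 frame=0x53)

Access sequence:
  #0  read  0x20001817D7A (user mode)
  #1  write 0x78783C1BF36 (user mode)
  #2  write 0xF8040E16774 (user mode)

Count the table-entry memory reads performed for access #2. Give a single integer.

Trace:
#0 VA=0x20001817D7A (r,user):
  [0] read 0x37 idx=4: raw=0x38007 flags P=1 W=1 U=1 S=0
  [1] read 0x38 idx=0: raw=0x3B007 flags P=1 W=1 U=1 S=0
  [2] read 0x3B idx=12: raw=0x3C007 flags P=1 W=1 U=1 S=0
  [3] read 0x3C idx=23: raw=0x3E007 flags P=1 W=1 U=1 S=0
  ⇒ phys 0x3ED7A  [4 reads]
#1 VA=0x78783C1BF36 (w,user):
  [0] read 0x37 idx=15: raw=0x3F007 flags P=1 W=1 U=1 S=0
  [1] read 0x3F idx=30: raw=0x40007 flags P=1 W=1 U=1 S=0
  [2] read 0x40 idx=30: raw=0x43007 flags P=1 W=1 U=1 S=0
  [3] read 0x43 idx=27: raw=0x47005 flags P=1 W=0 U=1 S=0
  → PROTECTION_VIOLATION  (4 entries read)
#2 VA=0xF8040E16774 (w,user):
  [0] read 0x37 idx=31: raw=0x4B007 flags P=1 W=1 U=1 S=0
  [1] read 0x4B idx=1: raw=0x4D007 flags P=1 W=1 U=1 S=0
  [2] read 0x4D idx=7: raw=0x50007 flags P=1 W=1 U=1 S=0
  [3] read 0x50 idx=22: raw=0x53007 flags P=1 W=1 U=1 S=0
  ⇒ phys 0x53774  [4 reads]

Entries read for #2: 4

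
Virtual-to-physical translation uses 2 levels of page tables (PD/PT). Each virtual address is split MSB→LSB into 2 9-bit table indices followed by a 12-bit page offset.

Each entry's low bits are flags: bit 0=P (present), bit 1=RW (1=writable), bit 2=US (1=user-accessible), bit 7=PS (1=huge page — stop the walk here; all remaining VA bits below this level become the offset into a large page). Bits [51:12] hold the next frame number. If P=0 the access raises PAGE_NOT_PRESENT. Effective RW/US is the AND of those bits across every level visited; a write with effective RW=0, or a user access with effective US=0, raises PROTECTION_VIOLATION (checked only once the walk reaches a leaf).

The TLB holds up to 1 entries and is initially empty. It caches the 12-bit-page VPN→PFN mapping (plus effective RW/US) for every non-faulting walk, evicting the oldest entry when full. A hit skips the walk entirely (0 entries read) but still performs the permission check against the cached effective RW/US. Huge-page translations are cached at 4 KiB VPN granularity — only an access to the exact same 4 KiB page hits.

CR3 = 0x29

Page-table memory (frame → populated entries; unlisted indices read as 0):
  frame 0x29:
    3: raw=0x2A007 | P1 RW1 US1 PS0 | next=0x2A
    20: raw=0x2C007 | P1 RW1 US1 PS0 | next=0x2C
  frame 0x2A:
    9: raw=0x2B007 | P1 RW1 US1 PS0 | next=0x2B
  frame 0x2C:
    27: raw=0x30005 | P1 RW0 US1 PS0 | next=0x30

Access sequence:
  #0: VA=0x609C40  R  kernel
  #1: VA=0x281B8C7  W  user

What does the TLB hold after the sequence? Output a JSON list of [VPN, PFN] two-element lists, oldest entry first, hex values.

Trace:
#0 VA=0x609C40 (r,kernel):
  [0] read 0x29 idx=3: raw=0x2A007 flags P=1 W=1 U=1 S=0
  [1] read 0x2A idx=9: raw=0x2B007 flags P=1 W=1 U=1 S=0
  ⇒ phys 0x2BC40  [2 reads]
#1 VA=0x281B8C7 (w,user):
  [0] read 0x29 idx=20: raw=0x2C007 flags P=1 W=1 U=1 S=0
  [1] read 0x2C idx=27: raw=0x30005 flags P=1 W=0 U=1 S=0
  ✗ PROTECTION_VIOLATION  [2 reads]

TLB: [["0x609", "0x2B"]]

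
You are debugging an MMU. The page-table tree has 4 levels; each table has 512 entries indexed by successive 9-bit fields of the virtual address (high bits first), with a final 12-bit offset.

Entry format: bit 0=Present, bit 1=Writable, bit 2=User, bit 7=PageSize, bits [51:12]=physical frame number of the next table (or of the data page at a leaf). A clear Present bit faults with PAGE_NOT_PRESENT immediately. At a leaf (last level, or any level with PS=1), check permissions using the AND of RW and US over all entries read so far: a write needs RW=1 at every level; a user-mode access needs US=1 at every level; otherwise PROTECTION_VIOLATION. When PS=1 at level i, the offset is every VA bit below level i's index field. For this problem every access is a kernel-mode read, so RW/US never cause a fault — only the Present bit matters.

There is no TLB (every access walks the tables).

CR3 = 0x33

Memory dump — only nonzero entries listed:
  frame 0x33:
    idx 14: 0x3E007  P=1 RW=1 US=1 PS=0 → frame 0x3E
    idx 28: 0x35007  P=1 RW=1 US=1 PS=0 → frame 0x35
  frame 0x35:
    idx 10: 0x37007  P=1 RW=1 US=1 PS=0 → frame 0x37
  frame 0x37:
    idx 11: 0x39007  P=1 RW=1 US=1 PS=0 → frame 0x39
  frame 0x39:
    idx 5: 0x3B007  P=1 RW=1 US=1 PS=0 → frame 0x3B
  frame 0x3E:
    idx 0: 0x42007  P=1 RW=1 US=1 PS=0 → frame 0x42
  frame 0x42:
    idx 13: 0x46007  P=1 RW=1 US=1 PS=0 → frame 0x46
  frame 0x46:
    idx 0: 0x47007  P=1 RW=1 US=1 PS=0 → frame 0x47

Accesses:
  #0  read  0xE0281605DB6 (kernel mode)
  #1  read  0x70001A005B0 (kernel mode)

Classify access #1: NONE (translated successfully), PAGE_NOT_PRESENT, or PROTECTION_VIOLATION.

Trace:
#0 VA=0xE0281605DB6 (r,kernel):
  [0] read 0x33 idx=28: raw=0x35007 flags P=1 W=1 U=1 S=0
  [1] read 0x35 idx=10: raw=0x37007 flags P=1 W=1 U=1 S=0
  [2] read 0x37 idx=11: raw=0x39007 flags P=1 W=1 U=1 S=0
  [3] read 0x39 idx=5: raw=0x3B007 flags P=1 W=1 U=1 S=0
  ⇒ phys 0x3BDB6  [4 reads]
#1 VA=0x70001A005B0 (r,kernel):
  [0] read 0x33 idx=14: raw=0x3E007 flags P=1 W=1 U=1 S=0
  [1] read 0x3E idx=0: raw=0x42007 flags P=1 W=1 U=1 S=0
  [2] read 0x42 idx=13: raw=0x46007 flags P=1 W=1 U=1 S=0
  [3] read 0x46 idx=0: raw=0x47007 flags P=1 W=1 U=1 S=0
  ⇒ phys 0x475B0  [4 reads]

Access #1 fault: NONE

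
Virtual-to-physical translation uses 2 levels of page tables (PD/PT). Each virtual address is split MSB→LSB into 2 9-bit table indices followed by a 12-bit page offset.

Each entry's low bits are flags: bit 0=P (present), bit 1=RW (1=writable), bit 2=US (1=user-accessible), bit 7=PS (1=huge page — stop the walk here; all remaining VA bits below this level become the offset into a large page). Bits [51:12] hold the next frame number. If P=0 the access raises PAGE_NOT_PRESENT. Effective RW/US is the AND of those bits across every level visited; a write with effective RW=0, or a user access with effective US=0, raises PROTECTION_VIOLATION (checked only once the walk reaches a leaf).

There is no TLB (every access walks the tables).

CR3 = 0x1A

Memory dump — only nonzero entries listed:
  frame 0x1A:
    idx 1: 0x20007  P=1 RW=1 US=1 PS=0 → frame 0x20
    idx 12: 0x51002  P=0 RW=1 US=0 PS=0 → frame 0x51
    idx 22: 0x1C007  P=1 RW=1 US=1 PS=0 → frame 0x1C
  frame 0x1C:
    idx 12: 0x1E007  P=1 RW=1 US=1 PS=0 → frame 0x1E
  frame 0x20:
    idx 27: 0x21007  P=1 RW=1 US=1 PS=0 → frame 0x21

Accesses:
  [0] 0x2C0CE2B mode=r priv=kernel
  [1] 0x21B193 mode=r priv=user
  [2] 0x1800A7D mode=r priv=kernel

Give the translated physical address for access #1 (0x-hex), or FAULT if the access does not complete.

Per-access translation:
#0 VA=0x2C0CE2B (r,kernel):
  L0 @0x1A[22] → 0x1C007  P=1,RW=1,US=1,PS=0
  L1 @0x1C[12] → 0x1E007  P=1,RW=1,US=1,PS=0
  → PA=0x1EE2B  (2 entries read)
#1 VA=0x21B193 (r,user):
  L0 @0x1A[1] → 0x20007  P=1,RW=1,US=1,PS=0
  L1 @0x20[27] → 0x21007  P=1,RW=1,US=1,PS=0
  → PA=0x21193  (2 entries read)
#2 VA=0x1800A7D (r,kernel):
  L0 @0x1A[12] → 0x51002  P=0,RW=1,US=0,PS=0
  → PAGE_NOT_PRESENT  (1 entries read)

Access #1 PA: 0x21193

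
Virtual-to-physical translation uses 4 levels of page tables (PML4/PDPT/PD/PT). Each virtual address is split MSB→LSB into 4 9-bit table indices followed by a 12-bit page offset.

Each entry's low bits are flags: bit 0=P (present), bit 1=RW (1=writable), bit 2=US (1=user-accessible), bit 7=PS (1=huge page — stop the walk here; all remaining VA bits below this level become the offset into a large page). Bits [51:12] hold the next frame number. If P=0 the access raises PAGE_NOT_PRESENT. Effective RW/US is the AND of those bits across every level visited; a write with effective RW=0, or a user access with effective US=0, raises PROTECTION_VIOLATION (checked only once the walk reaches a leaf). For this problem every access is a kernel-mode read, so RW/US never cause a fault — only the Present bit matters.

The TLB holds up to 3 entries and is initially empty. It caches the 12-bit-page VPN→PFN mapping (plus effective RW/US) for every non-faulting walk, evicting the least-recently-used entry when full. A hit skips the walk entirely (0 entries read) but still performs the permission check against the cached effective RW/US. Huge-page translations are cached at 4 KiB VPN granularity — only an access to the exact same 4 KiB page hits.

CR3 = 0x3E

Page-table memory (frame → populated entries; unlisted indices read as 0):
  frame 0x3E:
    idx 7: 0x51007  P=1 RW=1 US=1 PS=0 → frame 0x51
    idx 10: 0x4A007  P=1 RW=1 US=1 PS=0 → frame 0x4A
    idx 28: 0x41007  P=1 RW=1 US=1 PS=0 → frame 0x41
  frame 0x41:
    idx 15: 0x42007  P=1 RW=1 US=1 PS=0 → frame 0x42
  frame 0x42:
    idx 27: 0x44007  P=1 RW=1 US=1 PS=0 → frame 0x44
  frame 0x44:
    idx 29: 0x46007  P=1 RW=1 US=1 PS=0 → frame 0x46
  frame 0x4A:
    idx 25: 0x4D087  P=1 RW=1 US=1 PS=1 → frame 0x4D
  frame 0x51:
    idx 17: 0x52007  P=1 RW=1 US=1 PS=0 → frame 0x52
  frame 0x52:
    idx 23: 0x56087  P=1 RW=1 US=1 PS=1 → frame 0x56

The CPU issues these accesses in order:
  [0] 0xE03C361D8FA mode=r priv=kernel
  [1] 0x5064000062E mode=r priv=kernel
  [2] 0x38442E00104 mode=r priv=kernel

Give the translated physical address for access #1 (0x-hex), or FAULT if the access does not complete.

Per-access translation:
#0 VA=0xE03C361D8FA (r,kernel):
  lvl0: tbl 0x3E, slot 28 ⇒ 0x41007 (P1/RW1/US1/PS0)
  lvl1: tbl 0x41, slot 15 ⇒ 0x42007 (P1/RW1/US1/PS0)
  lvl2: tbl 0x42, slot 27 ⇒ 0x44007 (P1/RW1/US1/PS0)
  lvl3: tbl 0x44, slot 29 ⇒ 0x46007 (P1/RW1/US1/PS0)
  → PA=0x468FA  (4 entries read)
#1 VA=0x5064000062E (r,kernel):
  lvl0: tbl 0x3E, slot 10 ⇒ 0x4A007 (P1/RW1/US1/PS0)
  lvl1: tbl 0x4A, slot 25 ⇒ 0x4D087 (P1/RW1/US1/PS1)
  → PA=0x4D62E (huge @L1)  (2 entries read)
#2 VA=0x38442E00104 (r,kernel):
  lvl0: tbl 0x3E, slot 7 ⇒ 0x51007 (P1/RW1/US1/PS0)
  lvl1: tbl 0x51, slot 17 ⇒ 0x52007 (P1/RW1/US1/PS0)
  lvl2: tbl 0x52, slot 23 ⇒ 0x56087 (P1/RW1/US1/PS1)
  → PA=0x56104 (huge @L2)  (3 entries read)

Access #1 PA: 0x4D62E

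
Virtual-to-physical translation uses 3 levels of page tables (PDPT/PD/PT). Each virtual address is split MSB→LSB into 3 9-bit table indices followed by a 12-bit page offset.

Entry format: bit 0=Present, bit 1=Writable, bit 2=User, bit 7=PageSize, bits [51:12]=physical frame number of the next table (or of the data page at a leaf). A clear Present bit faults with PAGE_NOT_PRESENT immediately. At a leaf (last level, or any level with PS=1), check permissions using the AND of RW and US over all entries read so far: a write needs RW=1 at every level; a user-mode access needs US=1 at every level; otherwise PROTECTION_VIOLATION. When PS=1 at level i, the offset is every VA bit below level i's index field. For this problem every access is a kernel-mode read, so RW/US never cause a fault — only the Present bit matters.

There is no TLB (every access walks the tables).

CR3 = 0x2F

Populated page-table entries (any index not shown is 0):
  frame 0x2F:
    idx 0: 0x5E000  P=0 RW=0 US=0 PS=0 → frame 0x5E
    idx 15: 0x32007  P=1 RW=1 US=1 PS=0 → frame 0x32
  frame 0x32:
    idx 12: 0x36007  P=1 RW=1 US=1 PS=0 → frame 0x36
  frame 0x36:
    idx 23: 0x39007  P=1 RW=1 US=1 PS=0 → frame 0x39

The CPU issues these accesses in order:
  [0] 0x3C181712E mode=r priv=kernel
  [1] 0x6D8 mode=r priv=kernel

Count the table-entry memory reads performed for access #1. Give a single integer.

Per-access translation:
#0 VA=0x3C181712E (r,kernel):
  L0: frame=0x2F idx=15 entry=0x32007 [P=1 RW=1 US=1 PS=0]
  L1: frame=0x32 idx=12 entry=0x36007 [P=1 RW=1 US=1 PS=0]
  L2: frame=0x36 idx=23 entry=0x39007 [P=1 RW=1 US=1 PS=0]
  → PA=0x3912E  (3 entries read)
#1 VA=0x6D8 (r,kernel):
  L0: frame=0x2F idx=0 entry=0x5E000 [P=0 RW=0 US=0 PS=0]
  ⇒ fault: PAGE_NOT_PRESENT  — 1 lookups

Entries read for #1: 1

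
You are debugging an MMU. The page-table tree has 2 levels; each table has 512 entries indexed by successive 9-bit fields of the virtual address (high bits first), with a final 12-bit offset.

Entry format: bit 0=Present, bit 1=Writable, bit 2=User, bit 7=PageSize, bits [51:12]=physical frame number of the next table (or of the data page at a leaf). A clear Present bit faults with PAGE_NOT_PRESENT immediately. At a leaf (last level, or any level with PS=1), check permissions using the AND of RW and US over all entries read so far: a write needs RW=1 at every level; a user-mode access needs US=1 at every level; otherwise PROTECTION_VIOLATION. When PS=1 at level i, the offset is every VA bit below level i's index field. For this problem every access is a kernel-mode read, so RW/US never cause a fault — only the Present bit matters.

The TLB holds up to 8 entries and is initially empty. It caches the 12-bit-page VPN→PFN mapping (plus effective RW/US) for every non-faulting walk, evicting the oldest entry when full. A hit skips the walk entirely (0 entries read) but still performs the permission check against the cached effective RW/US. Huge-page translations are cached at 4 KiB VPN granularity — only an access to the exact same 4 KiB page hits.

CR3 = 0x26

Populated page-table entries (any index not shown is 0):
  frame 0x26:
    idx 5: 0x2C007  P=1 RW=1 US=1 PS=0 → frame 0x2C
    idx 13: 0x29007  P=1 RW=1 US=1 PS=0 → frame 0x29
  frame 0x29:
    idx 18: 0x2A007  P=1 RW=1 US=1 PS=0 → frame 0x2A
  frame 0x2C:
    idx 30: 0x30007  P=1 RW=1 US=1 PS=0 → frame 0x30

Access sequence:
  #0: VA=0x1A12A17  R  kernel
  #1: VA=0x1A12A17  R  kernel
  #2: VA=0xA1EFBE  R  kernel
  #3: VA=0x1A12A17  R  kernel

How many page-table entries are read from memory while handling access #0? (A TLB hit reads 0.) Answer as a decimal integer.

Per-access translation:
#0 VA=0x1A12A17 (r,kernel):
  L0: frame=0x26 idx=13 entry=0x29007 [P=1 RW=1 US=1 PS=0]
  L1: frame=0x29 idx=18 entry=0x2A007 [P=1 RW=1 US=1 PS=0]
  → PA=0x2AA17  (2 entries read)
#1 VA=0x1A12A17 (r,kernel):
  TLB hit vpn=0x1A12 → PA=0x2AA17
#2 VA=0xA1EFBE (r,kernel):
  L0: frame=0x26 idx=5 entry=0x2C007 [P=1 RW=1 US=1 PS=0]
  L1: frame=0x2C idx=30 entry=0x30007 [P=1 RW=1 US=1 PS=0]
  → PA=0x30FBE  (2 entries read)
#3 VA=0x1A12A17 (r,kernel):
  TLB hit vpn=0x1A12 → PA=0x2AA17

Entries read for #0: 2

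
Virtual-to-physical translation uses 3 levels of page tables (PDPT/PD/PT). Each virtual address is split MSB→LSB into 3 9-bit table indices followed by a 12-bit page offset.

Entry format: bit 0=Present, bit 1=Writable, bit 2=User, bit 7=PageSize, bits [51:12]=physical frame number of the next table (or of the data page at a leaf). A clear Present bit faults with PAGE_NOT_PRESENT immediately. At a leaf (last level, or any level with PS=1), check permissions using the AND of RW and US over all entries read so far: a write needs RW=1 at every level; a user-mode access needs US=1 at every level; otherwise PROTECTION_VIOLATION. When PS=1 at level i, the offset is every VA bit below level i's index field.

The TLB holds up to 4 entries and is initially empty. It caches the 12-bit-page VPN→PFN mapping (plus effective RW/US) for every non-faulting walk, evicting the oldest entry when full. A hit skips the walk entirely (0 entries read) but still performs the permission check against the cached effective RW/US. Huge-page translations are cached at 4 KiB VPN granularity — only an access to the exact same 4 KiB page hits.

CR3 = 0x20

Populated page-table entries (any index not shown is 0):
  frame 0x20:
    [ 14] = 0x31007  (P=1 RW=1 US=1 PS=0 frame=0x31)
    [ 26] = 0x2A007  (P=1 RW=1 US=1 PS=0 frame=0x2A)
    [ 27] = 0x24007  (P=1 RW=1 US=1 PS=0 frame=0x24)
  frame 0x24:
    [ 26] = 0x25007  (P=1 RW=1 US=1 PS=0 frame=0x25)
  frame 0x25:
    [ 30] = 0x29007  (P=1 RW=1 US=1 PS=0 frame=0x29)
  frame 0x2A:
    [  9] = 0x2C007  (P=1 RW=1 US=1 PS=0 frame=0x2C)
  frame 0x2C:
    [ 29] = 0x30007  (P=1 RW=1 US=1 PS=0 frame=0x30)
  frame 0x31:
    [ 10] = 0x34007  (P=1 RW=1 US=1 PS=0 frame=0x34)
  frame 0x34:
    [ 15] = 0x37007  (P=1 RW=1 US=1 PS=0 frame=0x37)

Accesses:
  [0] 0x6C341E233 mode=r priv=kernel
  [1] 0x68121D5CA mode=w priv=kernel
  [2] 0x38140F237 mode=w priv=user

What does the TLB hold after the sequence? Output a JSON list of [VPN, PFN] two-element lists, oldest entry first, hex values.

Walk each access:
#0 VA=0x6C341E233 (r,kernel):
  L0: frame=0x20 idx=27 entry=0x24007 [P=1 RW=1 US=1 PS=0]
  L1: frame=0x24 idx=26 entry=0x25007 [P=1 RW=1 US=1 PS=0]
  L2: frame=0x25 idx=30 entry=0x29007 [P=1 RW=1 US=1 PS=0]
  ⇒ phys 0x29233  [3 reads]
#1 VA=0x68121D5CA (w,kernel):
  L0: frame=0x20 idx=26 entry=0x2A007 [P=1 RW=1 US=1 PS=0]
  L1: frame=0x2A idx=9 entry=0x2C007 [P=1 RW=1 US=1 PS=0]
  L2: frame=0x2C idx=29 entry=0x30007 [P=1 RW=1 US=1 PS=0]
  ⇒ phys 0x305CA  [3 reads]
#2 VA=0x38140F237 (w,user):
  L0: frame=0x20 idx=14 entry=0x31007 [P=1 RW=1 US=1 PS=0]
  L1: frame=0x31 idx=10 entry=0x34007 [P=1 RW=1 US=1 PS=0]
  L2: frame=0x34 idx=15 entry=0x37007 [P=1 RW=1 US=1 PS=0]
  ⇒ phys 0x37237  [3 reads]

TLB: [["0x6C341E", "0x29"], ["0x68121D", "0x30"], ["0x38140F", "0x37"]]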